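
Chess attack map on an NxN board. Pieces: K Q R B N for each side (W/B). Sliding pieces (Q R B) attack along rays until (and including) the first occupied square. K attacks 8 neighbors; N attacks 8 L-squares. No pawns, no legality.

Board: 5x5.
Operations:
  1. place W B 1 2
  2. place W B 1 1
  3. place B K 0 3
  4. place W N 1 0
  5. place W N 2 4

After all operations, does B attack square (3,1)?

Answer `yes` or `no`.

Op 1: place WB@(1,2)
Op 2: place WB@(1,1)
Op 3: place BK@(0,3)
Op 4: place WN@(1,0)
Op 5: place WN@(2,4)
Per-piece attacks for B:
  BK@(0,3): attacks (0,4) (0,2) (1,3) (1,4) (1,2)
B attacks (3,1): no

Answer: no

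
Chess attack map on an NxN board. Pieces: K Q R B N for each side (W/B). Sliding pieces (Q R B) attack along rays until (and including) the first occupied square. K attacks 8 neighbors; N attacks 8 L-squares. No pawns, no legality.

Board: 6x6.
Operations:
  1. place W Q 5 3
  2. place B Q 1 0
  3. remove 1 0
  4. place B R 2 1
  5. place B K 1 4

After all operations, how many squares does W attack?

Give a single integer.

Answer: 15

Derivation:
Op 1: place WQ@(5,3)
Op 2: place BQ@(1,0)
Op 3: remove (1,0)
Op 4: place BR@(2,1)
Op 5: place BK@(1,4)
Per-piece attacks for W:
  WQ@(5,3): attacks (5,4) (5,5) (5,2) (5,1) (5,0) (4,3) (3,3) (2,3) (1,3) (0,3) (4,4) (3,5) (4,2) (3,1) (2,0)
Union (15 distinct): (0,3) (1,3) (2,0) (2,3) (3,1) (3,3) (3,5) (4,2) (4,3) (4,4) (5,0) (5,1) (5,2) (5,4) (5,5)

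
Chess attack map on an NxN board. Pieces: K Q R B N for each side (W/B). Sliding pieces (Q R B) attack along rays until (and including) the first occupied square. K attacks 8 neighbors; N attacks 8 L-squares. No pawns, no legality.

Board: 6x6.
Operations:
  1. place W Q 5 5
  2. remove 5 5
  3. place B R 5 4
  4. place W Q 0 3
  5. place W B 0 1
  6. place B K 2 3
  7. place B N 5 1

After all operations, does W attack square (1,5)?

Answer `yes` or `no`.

Answer: no

Derivation:
Op 1: place WQ@(5,5)
Op 2: remove (5,5)
Op 3: place BR@(5,4)
Op 4: place WQ@(0,3)
Op 5: place WB@(0,1)
Op 6: place BK@(2,3)
Op 7: place BN@(5,1)
Per-piece attacks for W:
  WB@(0,1): attacks (1,2) (2,3) (1,0) [ray(1,1) blocked at (2,3)]
  WQ@(0,3): attacks (0,4) (0,5) (0,2) (0,1) (1,3) (2,3) (1,4) (2,5) (1,2) (2,1) (3,0) [ray(0,-1) blocked at (0,1); ray(1,0) blocked at (2,3)]
W attacks (1,5): no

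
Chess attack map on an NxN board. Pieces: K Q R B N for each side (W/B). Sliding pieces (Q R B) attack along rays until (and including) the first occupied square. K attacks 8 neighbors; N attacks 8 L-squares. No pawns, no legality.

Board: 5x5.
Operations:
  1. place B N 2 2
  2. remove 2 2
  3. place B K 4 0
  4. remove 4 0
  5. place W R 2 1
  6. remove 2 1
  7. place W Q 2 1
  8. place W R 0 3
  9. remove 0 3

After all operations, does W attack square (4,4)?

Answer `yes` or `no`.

Op 1: place BN@(2,2)
Op 2: remove (2,2)
Op 3: place BK@(4,0)
Op 4: remove (4,0)
Op 5: place WR@(2,1)
Op 6: remove (2,1)
Op 7: place WQ@(2,1)
Op 8: place WR@(0,3)
Op 9: remove (0,3)
Per-piece attacks for W:
  WQ@(2,1): attacks (2,2) (2,3) (2,4) (2,0) (3,1) (4,1) (1,1) (0,1) (3,2) (4,3) (3,0) (1,2) (0,3) (1,0)
W attacks (4,4): no

Answer: no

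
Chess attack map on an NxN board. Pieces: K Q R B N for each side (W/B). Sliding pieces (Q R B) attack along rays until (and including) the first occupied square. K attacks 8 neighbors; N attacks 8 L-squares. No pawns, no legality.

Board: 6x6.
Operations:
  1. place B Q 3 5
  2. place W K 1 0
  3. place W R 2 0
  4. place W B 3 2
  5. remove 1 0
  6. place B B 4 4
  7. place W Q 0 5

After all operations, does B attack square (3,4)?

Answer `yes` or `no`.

Answer: yes

Derivation:
Op 1: place BQ@(3,5)
Op 2: place WK@(1,0)
Op 3: place WR@(2,0)
Op 4: place WB@(3,2)
Op 5: remove (1,0)
Op 6: place BB@(4,4)
Op 7: place WQ@(0,5)
Per-piece attacks for B:
  BQ@(3,5): attacks (3,4) (3,3) (3,2) (4,5) (5,5) (2,5) (1,5) (0,5) (4,4) (2,4) (1,3) (0,2) [ray(0,-1) blocked at (3,2); ray(-1,0) blocked at (0,5); ray(1,-1) blocked at (4,4)]
  BB@(4,4): attacks (5,5) (5,3) (3,5) (3,3) (2,2) (1,1) (0,0) [ray(-1,1) blocked at (3,5)]
B attacks (3,4): yes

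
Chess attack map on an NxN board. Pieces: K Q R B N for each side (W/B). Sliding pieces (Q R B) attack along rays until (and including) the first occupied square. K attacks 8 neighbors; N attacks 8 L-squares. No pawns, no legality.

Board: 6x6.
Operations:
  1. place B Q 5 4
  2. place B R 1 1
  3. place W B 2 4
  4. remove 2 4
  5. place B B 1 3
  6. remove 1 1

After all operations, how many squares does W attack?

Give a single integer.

Answer: 0

Derivation:
Op 1: place BQ@(5,4)
Op 2: place BR@(1,1)
Op 3: place WB@(2,4)
Op 4: remove (2,4)
Op 5: place BB@(1,3)
Op 6: remove (1,1)
Per-piece attacks for W:
Union (0 distinct): (none)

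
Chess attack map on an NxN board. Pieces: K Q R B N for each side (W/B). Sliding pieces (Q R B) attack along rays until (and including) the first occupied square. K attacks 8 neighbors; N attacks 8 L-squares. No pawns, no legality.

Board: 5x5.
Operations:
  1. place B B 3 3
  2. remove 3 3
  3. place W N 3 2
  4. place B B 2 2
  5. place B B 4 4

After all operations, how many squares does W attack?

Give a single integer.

Op 1: place BB@(3,3)
Op 2: remove (3,3)
Op 3: place WN@(3,2)
Op 4: place BB@(2,2)
Op 5: place BB@(4,4)
Per-piece attacks for W:
  WN@(3,2): attacks (4,4) (2,4) (1,3) (4,0) (2,0) (1,1)
Union (6 distinct): (1,1) (1,3) (2,0) (2,4) (4,0) (4,4)

Answer: 6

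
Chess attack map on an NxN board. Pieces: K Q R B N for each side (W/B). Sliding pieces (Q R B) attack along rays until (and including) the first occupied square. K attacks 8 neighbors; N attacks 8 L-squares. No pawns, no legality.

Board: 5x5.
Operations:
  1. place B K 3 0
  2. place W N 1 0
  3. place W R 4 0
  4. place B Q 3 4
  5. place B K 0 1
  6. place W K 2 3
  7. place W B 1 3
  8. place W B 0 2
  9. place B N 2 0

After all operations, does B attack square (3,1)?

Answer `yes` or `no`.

Op 1: place BK@(3,0)
Op 2: place WN@(1,0)
Op 3: place WR@(4,0)
Op 4: place BQ@(3,4)
Op 5: place BK@(0,1)
Op 6: place WK@(2,3)
Op 7: place WB@(1,3)
Op 8: place WB@(0,2)
Op 9: place BN@(2,0)
Per-piece attacks for B:
  BK@(0,1): attacks (0,2) (0,0) (1,1) (1,2) (1,0)
  BN@(2,0): attacks (3,2) (4,1) (1,2) (0,1)
  BK@(3,0): attacks (3,1) (4,0) (2,0) (4,1) (2,1)
  BQ@(3,4): attacks (3,3) (3,2) (3,1) (3,0) (4,4) (2,4) (1,4) (0,4) (4,3) (2,3) [ray(0,-1) blocked at (3,0); ray(-1,-1) blocked at (2,3)]
B attacks (3,1): yes

Answer: yes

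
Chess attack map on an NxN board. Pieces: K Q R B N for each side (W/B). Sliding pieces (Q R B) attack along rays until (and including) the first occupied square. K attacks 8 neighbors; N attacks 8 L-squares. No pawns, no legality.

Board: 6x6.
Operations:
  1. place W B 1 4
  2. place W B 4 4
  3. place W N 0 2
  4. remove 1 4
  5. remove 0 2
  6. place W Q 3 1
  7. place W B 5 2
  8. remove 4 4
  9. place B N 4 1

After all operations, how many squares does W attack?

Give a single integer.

Answer: 18

Derivation:
Op 1: place WB@(1,4)
Op 2: place WB@(4,4)
Op 3: place WN@(0,2)
Op 4: remove (1,4)
Op 5: remove (0,2)
Op 6: place WQ@(3,1)
Op 7: place WB@(5,2)
Op 8: remove (4,4)
Op 9: place BN@(4,1)
Per-piece attacks for W:
  WQ@(3,1): attacks (3,2) (3,3) (3,4) (3,5) (3,0) (4,1) (2,1) (1,1) (0,1) (4,2) (5,3) (4,0) (2,2) (1,3) (0,4) (2,0) [ray(1,0) blocked at (4,1)]
  WB@(5,2): attacks (4,3) (3,4) (2,5) (4,1) [ray(-1,-1) blocked at (4,1)]
Union (18 distinct): (0,1) (0,4) (1,1) (1,3) (2,0) (2,1) (2,2) (2,5) (3,0) (3,2) (3,3) (3,4) (3,5) (4,0) (4,1) (4,2) (4,3) (5,3)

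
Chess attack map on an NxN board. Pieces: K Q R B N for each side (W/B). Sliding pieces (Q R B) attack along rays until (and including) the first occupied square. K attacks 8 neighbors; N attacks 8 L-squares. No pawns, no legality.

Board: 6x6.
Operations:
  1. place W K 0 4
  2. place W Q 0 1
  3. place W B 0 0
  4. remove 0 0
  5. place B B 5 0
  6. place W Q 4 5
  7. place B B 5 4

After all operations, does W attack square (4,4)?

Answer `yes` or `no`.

Answer: yes

Derivation:
Op 1: place WK@(0,4)
Op 2: place WQ@(0,1)
Op 3: place WB@(0,0)
Op 4: remove (0,0)
Op 5: place BB@(5,0)
Op 6: place WQ@(4,5)
Op 7: place BB@(5,4)
Per-piece attacks for W:
  WQ@(0,1): attacks (0,2) (0,3) (0,4) (0,0) (1,1) (2,1) (3,1) (4,1) (5,1) (1,2) (2,3) (3,4) (4,5) (1,0) [ray(0,1) blocked at (0,4); ray(1,1) blocked at (4,5)]
  WK@(0,4): attacks (0,5) (0,3) (1,4) (1,5) (1,3)
  WQ@(4,5): attacks (4,4) (4,3) (4,2) (4,1) (4,0) (5,5) (3,5) (2,5) (1,5) (0,5) (5,4) (3,4) (2,3) (1,2) (0,1) [ray(1,-1) blocked at (5,4); ray(-1,-1) blocked at (0,1)]
W attacks (4,4): yes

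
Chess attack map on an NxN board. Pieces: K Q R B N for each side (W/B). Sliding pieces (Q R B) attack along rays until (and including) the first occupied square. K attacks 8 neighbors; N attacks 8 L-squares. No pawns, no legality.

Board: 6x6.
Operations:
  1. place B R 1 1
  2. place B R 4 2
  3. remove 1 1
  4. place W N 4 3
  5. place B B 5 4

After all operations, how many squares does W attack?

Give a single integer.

Answer: 6

Derivation:
Op 1: place BR@(1,1)
Op 2: place BR@(4,2)
Op 3: remove (1,1)
Op 4: place WN@(4,3)
Op 5: place BB@(5,4)
Per-piece attacks for W:
  WN@(4,3): attacks (5,5) (3,5) (2,4) (5,1) (3,1) (2,2)
Union (6 distinct): (2,2) (2,4) (3,1) (3,5) (5,1) (5,5)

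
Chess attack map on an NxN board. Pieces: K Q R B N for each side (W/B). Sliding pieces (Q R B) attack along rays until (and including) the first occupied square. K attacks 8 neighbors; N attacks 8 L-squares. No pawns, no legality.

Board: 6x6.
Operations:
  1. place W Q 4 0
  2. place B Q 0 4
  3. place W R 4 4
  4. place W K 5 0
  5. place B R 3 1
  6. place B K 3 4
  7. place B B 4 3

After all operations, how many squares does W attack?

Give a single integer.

Answer: 14

Derivation:
Op 1: place WQ@(4,0)
Op 2: place BQ@(0,4)
Op 3: place WR@(4,4)
Op 4: place WK@(5,0)
Op 5: place BR@(3,1)
Op 6: place BK@(3,4)
Op 7: place BB@(4,3)
Per-piece attacks for W:
  WQ@(4,0): attacks (4,1) (4,2) (4,3) (5,0) (3,0) (2,0) (1,0) (0,0) (5,1) (3,1) [ray(0,1) blocked at (4,3); ray(1,0) blocked at (5,0); ray(-1,1) blocked at (3,1)]
  WR@(4,4): attacks (4,5) (4,3) (5,4) (3,4) [ray(0,-1) blocked at (4,3); ray(-1,0) blocked at (3,4)]
  WK@(5,0): attacks (5,1) (4,0) (4,1)
Union (14 distinct): (0,0) (1,0) (2,0) (3,0) (3,1) (3,4) (4,0) (4,1) (4,2) (4,3) (4,5) (5,0) (5,1) (5,4)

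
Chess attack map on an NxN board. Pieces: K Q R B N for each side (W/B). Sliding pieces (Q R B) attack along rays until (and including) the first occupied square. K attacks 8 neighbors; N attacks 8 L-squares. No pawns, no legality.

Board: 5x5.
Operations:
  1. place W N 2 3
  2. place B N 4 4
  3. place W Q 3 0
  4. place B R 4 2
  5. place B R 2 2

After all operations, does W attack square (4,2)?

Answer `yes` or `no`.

Answer: yes

Derivation:
Op 1: place WN@(2,3)
Op 2: place BN@(4,4)
Op 3: place WQ@(3,0)
Op 4: place BR@(4,2)
Op 5: place BR@(2,2)
Per-piece attacks for W:
  WN@(2,3): attacks (4,4) (0,4) (3,1) (4,2) (1,1) (0,2)
  WQ@(3,0): attacks (3,1) (3,2) (3,3) (3,4) (4,0) (2,0) (1,0) (0,0) (4,1) (2,1) (1,2) (0,3)
W attacks (4,2): yes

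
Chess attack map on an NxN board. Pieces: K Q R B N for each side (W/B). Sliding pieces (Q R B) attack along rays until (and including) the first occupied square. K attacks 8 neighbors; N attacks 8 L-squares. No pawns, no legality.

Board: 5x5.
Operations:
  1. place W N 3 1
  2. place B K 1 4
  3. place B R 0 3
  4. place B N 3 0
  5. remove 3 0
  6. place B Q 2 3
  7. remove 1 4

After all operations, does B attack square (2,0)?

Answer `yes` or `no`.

Answer: yes

Derivation:
Op 1: place WN@(3,1)
Op 2: place BK@(1,4)
Op 3: place BR@(0,3)
Op 4: place BN@(3,0)
Op 5: remove (3,0)
Op 6: place BQ@(2,3)
Op 7: remove (1,4)
Per-piece attacks for B:
  BR@(0,3): attacks (0,4) (0,2) (0,1) (0,0) (1,3) (2,3) [ray(1,0) blocked at (2,3)]
  BQ@(2,3): attacks (2,4) (2,2) (2,1) (2,0) (3,3) (4,3) (1,3) (0,3) (3,4) (3,2) (4,1) (1,4) (1,2) (0,1) [ray(-1,0) blocked at (0,3)]
B attacks (2,0): yes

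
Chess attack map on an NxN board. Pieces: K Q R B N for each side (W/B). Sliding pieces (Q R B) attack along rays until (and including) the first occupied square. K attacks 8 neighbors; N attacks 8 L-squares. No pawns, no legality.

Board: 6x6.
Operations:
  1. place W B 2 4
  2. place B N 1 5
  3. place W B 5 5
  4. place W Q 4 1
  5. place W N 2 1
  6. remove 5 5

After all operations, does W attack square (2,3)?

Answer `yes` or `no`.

Answer: yes

Derivation:
Op 1: place WB@(2,4)
Op 2: place BN@(1,5)
Op 3: place WB@(5,5)
Op 4: place WQ@(4,1)
Op 5: place WN@(2,1)
Op 6: remove (5,5)
Per-piece attacks for W:
  WN@(2,1): attacks (3,3) (4,2) (1,3) (0,2) (4,0) (0,0)
  WB@(2,4): attacks (3,5) (3,3) (4,2) (5,1) (1,5) (1,3) (0,2) [ray(-1,1) blocked at (1,5)]
  WQ@(4,1): attacks (4,2) (4,3) (4,4) (4,5) (4,0) (5,1) (3,1) (2,1) (5,2) (5,0) (3,2) (2,3) (1,4) (0,5) (3,0) [ray(-1,0) blocked at (2,1)]
W attacks (2,3): yes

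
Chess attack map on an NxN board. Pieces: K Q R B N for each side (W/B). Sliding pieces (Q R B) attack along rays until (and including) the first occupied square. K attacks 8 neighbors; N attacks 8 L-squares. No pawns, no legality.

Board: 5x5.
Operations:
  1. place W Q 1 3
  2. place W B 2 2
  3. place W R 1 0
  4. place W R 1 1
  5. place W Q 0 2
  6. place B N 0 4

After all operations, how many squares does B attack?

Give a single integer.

Answer: 2

Derivation:
Op 1: place WQ@(1,3)
Op 2: place WB@(2,2)
Op 3: place WR@(1,0)
Op 4: place WR@(1,1)
Op 5: place WQ@(0,2)
Op 6: place BN@(0,4)
Per-piece attacks for B:
  BN@(0,4): attacks (1,2) (2,3)
Union (2 distinct): (1,2) (2,3)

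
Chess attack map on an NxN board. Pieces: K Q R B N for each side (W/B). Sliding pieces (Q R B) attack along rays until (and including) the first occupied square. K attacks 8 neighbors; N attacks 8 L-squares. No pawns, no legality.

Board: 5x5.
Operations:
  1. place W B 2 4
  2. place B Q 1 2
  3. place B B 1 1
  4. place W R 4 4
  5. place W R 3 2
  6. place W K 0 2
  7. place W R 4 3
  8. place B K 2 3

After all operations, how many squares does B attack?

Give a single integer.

Answer: 18

Derivation:
Op 1: place WB@(2,4)
Op 2: place BQ@(1,2)
Op 3: place BB@(1,1)
Op 4: place WR@(4,4)
Op 5: place WR@(3,2)
Op 6: place WK@(0,2)
Op 7: place WR@(4,3)
Op 8: place BK@(2,3)
Per-piece attacks for B:
  BB@(1,1): attacks (2,2) (3,3) (4,4) (2,0) (0,2) (0,0) [ray(1,1) blocked at (4,4); ray(-1,1) blocked at (0,2)]
  BQ@(1,2): attacks (1,3) (1,4) (1,1) (2,2) (3,2) (0,2) (2,3) (2,1) (3,0) (0,3) (0,1) [ray(0,-1) blocked at (1,1); ray(1,0) blocked at (3,2); ray(-1,0) blocked at (0,2); ray(1,1) blocked at (2,3)]
  BK@(2,3): attacks (2,4) (2,2) (3,3) (1,3) (3,4) (3,2) (1,4) (1,2)
Union (18 distinct): (0,0) (0,1) (0,2) (0,3) (1,1) (1,2) (1,3) (1,4) (2,0) (2,1) (2,2) (2,3) (2,4) (3,0) (3,2) (3,3) (3,4) (4,4)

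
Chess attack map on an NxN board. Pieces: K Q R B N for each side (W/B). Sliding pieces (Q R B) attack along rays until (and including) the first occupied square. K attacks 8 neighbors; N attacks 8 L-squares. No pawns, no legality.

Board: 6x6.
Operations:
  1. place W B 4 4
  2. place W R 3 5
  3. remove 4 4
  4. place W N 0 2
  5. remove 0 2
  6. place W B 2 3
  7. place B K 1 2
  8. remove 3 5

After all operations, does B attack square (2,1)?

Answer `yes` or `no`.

Op 1: place WB@(4,4)
Op 2: place WR@(3,5)
Op 3: remove (4,4)
Op 4: place WN@(0,2)
Op 5: remove (0,2)
Op 6: place WB@(2,3)
Op 7: place BK@(1,2)
Op 8: remove (3,5)
Per-piece attacks for B:
  BK@(1,2): attacks (1,3) (1,1) (2,2) (0,2) (2,3) (2,1) (0,3) (0,1)
B attacks (2,1): yes

Answer: yes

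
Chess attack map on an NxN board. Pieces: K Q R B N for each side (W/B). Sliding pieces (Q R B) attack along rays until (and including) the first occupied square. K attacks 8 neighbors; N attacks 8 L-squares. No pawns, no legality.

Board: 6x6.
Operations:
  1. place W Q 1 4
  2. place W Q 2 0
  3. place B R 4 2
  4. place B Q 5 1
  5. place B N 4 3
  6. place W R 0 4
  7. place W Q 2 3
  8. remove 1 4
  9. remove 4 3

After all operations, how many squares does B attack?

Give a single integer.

Op 1: place WQ@(1,4)
Op 2: place WQ@(2,0)
Op 3: place BR@(4,2)
Op 4: place BQ@(5,1)
Op 5: place BN@(4,3)
Op 6: place WR@(0,4)
Op 7: place WQ@(2,3)
Op 8: remove (1,4)
Op 9: remove (4,3)
Per-piece attacks for B:
  BR@(4,2): attacks (4,3) (4,4) (4,5) (4,1) (4,0) (5,2) (3,2) (2,2) (1,2) (0,2)
  BQ@(5,1): attacks (5,2) (5,3) (5,4) (5,5) (5,0) (4,1) (3,1) (2,1) (1,1) (0,1) (4,2) (4,0) [ray(-1,1) blocked at (4,2)]
Union (19 distinct): (0,1) (0,2) (1,1) (1,2) (2,1) (2,2) (3,1) (3,2) (4,0) (4,1) (4,2) (4,3) (4,4) (4,5) (5,0) (5,2) (5,3) (5,4) (5,5)

Answer: 19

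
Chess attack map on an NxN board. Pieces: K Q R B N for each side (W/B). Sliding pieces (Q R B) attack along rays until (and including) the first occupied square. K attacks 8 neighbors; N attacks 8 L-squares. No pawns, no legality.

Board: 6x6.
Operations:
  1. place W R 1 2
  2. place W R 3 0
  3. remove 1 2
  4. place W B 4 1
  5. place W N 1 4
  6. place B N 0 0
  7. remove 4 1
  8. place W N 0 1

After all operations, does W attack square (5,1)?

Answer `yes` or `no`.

Op 1: place WR@(1,2)
Op 2: place WR@(3,0)
Op 3: remove (1,2)
Op 4: place WB@(4,1)
Op 5: place WN@(1,4)
Op 6: place BN@(0,0)
Op 7: remove (4,1)
Op 8: place WN@(0,1)
Per-piece attacks for W:
  WN@(0,1): attacks (1,3) (2,2) (2,0)
  WN@(1,4): attacks (3,5) (2,2) (3,3) (0,2)
  WR@(3,0): attacks (3,1) (3,2) (3,3) (3,4) (3,5) (4,0) (5,0) (2,0) (1,0) (0,0) [ray(-1,0) blocked at (0,0)]
W attacks (5,1): no

Answer: no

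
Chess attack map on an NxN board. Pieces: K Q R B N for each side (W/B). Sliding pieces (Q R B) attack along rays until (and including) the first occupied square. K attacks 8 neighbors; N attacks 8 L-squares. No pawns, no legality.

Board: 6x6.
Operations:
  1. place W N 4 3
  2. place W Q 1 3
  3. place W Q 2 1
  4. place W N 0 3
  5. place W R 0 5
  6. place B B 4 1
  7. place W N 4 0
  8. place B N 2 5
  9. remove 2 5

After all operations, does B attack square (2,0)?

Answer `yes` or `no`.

Answer: no

Derivation:
Op 1: place WN@(4,3)
Op 2: place WQ@(1,3)
Op 3: place WQ@(2,1)
Op 4: place WN@(0,3)
Op 5: place WR@(0,5)
Op 6: place BB@(4,1)
Op 7: place WN@(4,0)
Op 8: place BN@(2,5)
Op 9: remove (2,5)
Per-piece attacks for B:
  BB@(4,1): attacks (5,2) (5,0) (3,2) (2,3) (1,4) (0,5) (3,0) [ray(-1,1) blocked at (0,5)]
B attacks (2,0): no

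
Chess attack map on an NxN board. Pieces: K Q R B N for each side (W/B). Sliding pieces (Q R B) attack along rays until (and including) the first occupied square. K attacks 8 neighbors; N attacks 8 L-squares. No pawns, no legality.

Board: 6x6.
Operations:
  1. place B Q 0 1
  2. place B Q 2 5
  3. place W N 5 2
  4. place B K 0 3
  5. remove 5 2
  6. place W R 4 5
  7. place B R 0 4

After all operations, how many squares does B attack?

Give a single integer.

Op 1: place BQ@(0,1)
Op 2: place BQ@(2,5)
Op 3: place WN@(5,2)
Op 4: place BK@(0,3)
Op 5: remove (5,2)
Op 6: place WR@(4,5)
Op 7: place BR@(0,4)
Per-piece attacks for B:
  BQ@(0,1): attacks (0,2) (0,3) (0,0) (1,1) (2,1) (3,1) (4,1) (5,1) (1,2) (2,3) (3,4) (4,5) (1,0) [ray(0,1) blocked at (0,3); ray(1,1) blocked at (4,5)]
  BK@(0,3): attacks (0,4) (0,2) (1,3) (1,4) (1,2)
  BR@(0,4): attacks (0,5) (0,3) (1,4) (2,4) (3,4) (4,4) (5,4) [ray(0,-1) blocked at (0,3)]
  BQ@(2,5): attacks (2,4) (2,3) (2,2) (2,1) (2,0) (3,5) (4,5) (1,5) (0,5) (3,4) (4,3) (5,2) (1,4) (0,3) [ray(1,0) blocked at (4,5); ray(-1,-1) blocked at (0,3)]
Union (26 distinct): (0,0) (0,2) (0,3) (0,4) (0,5) (1,0) (1,1) (1,2) (1,3) (1,4) (1,5) (2,0) (2,1) (2,2) (2,3) (2,4) (3,1) (3,4) (3,5) (4,1) (4,3) (4,4) (4,5) (5,1) (5,2) (5,4)

Answer: 26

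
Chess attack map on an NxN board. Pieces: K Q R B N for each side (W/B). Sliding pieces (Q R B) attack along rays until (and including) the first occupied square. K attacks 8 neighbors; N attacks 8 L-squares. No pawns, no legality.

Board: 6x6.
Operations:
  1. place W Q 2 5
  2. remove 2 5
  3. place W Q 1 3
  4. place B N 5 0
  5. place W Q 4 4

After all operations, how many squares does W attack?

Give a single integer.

Answer: 24

Derivation:
Op 1: place WQ@(2,5)
Op 2: remove (2,5)
Op 3: place WQ@(1,3)
Op 4: place BN@(5,0)
Op 5: place WQ@(4,4)
Per-piece attacks for W:
  WQ@(1,3): attacks (1,4) (1,5) (1,2) (1,1) (1,0) (2,3) (3,3) (4,3) (5,3) (0,3) (2,4) (3,5) (2,2) (3,1) (4,0) (0,4) (0,2)
  WQ@(4,4): attacks (4,5) (4,3) (4,2) (4,1) (4,0) (5,4) (3,4) (2,4) (1,4) (0,4) (5,5) (5,3) (3,5) (3,3) (2,2) (1,1) (0,0)
Union (24 distinct): (0,0) (0,2) (0,3) (0,4) (1,0) (1,1) (1,2) (1,4) (1,5) (2,2) (2,3) (2,4) (3,1) (3,3) (3,4) (3,5) (4,0) (4,1) (4,2) (4,3) (4,5) (5,3) (5,4) (5,5)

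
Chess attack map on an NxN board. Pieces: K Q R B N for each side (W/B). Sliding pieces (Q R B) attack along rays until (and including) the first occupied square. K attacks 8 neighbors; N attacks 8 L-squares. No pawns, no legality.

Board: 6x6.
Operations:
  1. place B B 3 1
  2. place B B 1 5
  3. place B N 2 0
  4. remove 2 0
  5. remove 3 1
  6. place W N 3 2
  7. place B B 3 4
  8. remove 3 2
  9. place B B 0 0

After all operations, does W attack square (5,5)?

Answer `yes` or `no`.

Answer: no

Derivation:
Op 1: place BB@(3,1)
Op 2: place BB@(1,5)
Op 3: place BN@(2,0)
Op 4: remove (2,0)
Op 5: remove (3,1)
Op 6: place WN@(3,2)
Op 7: place BB@(3,4)
Op 8: remove (3,2)
Op 9: place BB@(0,0)
Per-piece attacks for W:
W attacks (5,5): no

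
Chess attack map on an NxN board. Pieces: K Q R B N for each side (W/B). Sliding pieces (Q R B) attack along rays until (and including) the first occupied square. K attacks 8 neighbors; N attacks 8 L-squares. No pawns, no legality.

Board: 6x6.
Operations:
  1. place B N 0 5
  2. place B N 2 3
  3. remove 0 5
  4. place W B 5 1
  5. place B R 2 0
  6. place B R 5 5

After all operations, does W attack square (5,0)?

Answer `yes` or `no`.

Answer: no

Derivation:
Op 1: place BN@(0,5)
Op 2: place BN@(2,3)
Op 3: remove (0,5)
Op 4: place WB@(5,1)
Op 5: place BR@(2,0)
Op 6: place BR@(5,5)
Per-piece attacks for W:
  WB@(5,1): attacks (4,2) (3,3) (2,4) (1,5) (4,0)
W attacks (5,0): no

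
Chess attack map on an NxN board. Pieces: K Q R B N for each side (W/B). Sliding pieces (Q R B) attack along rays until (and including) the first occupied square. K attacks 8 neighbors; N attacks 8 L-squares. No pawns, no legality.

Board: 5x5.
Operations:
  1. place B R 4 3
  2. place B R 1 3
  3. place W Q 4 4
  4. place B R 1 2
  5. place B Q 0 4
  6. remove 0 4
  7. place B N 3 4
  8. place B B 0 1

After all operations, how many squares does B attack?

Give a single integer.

Answer: 16

Derivation:
Op 1: place BR@(4,3)
Op 2: place BR@(1,3)
Op 3: place WQ@(4,4)
Op 4: place BR@(1,2)
Op 5: place BQ@(0,4)
Op 6: remove (0,4)
Op 7: place BN@(3,4)
Op 8: place BB@(0,1)
Per-piece attacks for B:
  BB@(0,1): attacks (1,2) (1,0) [ray(1,1) blocked at (1,2)]
  BR@(1,2): attacks (1,3) (1,1) (1,0) (2,2) (3,2) (4,2) (0,2) [ray(0,1) blocked at (1,3)]
  BR@(1,3): attacks (1,4) (1,2) (2,3) (3,3) (4,3) (0,3) [ray(0,-1) blocked at (1,2); ray(1,0) blocked at (4,3)]
  BN@(3,4): attacks (4,2) (2,2) (1,3)
  BR@(4,3): attacks (4,4) (4,2) (4,1) (4,0) (3,3) (2,3) (1,3) [ray(0,1) blocked at (4,4); ray(-1,0) blocked at (1,3)]
Union (16 distinct): (0,2) (0,3) (1,0) (1,1) (1,2) (1,3) (1,4) (2,2) (2,3) (3,2) (3,3) (4,0) (4,1) (4,2) (4,3) (4,4)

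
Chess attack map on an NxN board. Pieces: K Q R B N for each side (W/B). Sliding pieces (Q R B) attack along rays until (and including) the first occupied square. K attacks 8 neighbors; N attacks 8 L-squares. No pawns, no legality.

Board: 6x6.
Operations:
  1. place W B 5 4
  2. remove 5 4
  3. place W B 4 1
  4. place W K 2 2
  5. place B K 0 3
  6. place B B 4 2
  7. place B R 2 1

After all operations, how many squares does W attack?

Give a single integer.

Answer: 13

Derivation:
Op 1: place WB@(5,4)
Op 2: remove (5,4)
Op 3: place WB@(4,1)
Op 4: place WK@(2,2)
Op 5: place BK@(0,3)
Op 6: place BB@(4,2)
Op 7: place BR@(2,1)
Per-piece attacks for W:
  WK@(2,2): attacks (2,3) (2,1) (3,2) (1,2) (3,3) (3,1) (1,3) (1,1)
  WB@(4,1): attacks (5,2) (5,0) (3,2) (2,3) (1,4) (0,5) (3,0)
Union (13 distinct): (0,5) (1,1) (1,2) (1,3) (1,4) (2,1) (2,3) (3,0) (3,1) (3,2) (3,3) (5,0) (5,2)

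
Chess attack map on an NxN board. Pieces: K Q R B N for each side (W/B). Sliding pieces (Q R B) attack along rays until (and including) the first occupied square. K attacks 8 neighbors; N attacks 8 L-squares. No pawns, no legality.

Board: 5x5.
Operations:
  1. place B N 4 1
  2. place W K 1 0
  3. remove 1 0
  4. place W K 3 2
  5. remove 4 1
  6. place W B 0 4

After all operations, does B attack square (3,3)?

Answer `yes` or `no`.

Answer: no

Derivation:
Op 1: place BN@(4,1)
Op 2: place WK@(1,0)
Op 3: remove (1,0)
Op 4: place WK@(3,2)
Op 5: remove (4,1)
Op 6: place WB@(0,4)
Per-piece attacks for B:
B attacks (3,3): no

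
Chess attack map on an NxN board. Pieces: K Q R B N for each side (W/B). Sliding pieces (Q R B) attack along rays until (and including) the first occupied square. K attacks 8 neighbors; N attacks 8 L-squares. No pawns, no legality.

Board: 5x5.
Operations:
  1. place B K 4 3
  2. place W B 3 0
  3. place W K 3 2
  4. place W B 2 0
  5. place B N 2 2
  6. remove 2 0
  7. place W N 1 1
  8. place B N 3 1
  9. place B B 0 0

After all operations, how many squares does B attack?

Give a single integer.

Op 1: place BK@(4,3)
Op 2: place WB@(3,0)
Op 3: place WK@(3,2)
Op 4: place WB@(2,0)
Op 5: place BN@(2,2)
Op 6: remove (2,0)
Op 7: place WN@(1,1)
Op 8: place BN@(3,1)
Op 9: place BB@(0,0)
Per-piece attacks for B:
  BB@(0,0): attacks (1,1) [ray(1,1) blocked at (1,1)]
  BN@(2,2): attacks (3,4) (4,3) (1,4) (0,3) (3,0) (4,1) (1,0) (0,1)
  BN@(3,1): attacks (4,3) (2,3) (1,2) (1,0)
  BK@(4,3): attacks (4,4) (4,2) (3,3) (3,4) (3,2)
Union (15 distinct): (0,1) (0,3) (1,0) (1,1) (1,2) (1,4) (2,3) (3,0) (3,2) (3,3) (3,4) (4,1) (4,2) (4,3) (4,4)

Answer: 15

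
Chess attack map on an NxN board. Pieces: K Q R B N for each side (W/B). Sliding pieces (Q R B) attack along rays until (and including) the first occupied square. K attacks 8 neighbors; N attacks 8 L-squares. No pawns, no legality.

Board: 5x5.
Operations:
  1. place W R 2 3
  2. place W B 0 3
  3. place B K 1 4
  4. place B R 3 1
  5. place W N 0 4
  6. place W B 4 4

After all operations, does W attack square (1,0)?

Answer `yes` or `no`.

Op 1: place WR@(2,3)
Op 2: place WB@(0,3)
Op 3: place BK@(1,4)
Op 4: place BR@(3,1)
Op 5: place WN@(0,4)
Op 6: place WB@(4,4)
Per-piece attacks for W:
  WB@(0,3): attacks (1,4) (1,2) (2,1) (3,0) [ray(1,1) blocked at (1,4)]
  WN@(0,4): attacks (1,2) (2,3)
  WR@(2,3): attacks (2,4) (2,2) (2,1) (2,0) (3,3) (4,3) (1,3) (0,3) [ray(-1,0) blocked at (0,3)]
  WB@(4,4): attacks (3,3) (2,2) (1,1) (0,0)
W attacks (1,0): no

Answer: no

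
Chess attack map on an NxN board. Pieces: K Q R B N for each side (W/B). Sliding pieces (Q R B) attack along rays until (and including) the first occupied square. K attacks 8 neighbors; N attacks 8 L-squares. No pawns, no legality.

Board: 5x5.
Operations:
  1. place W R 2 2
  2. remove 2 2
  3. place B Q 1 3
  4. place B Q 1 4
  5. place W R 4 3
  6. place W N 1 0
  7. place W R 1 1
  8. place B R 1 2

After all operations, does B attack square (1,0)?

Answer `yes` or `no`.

Answer: no

Derivation:
Op 1: place WR@(2,2)
Op 2: remove (2,2)
Op 3: place BQ@(1,3)
Op 4: place BQ@(1,4)
Op 5: place WR@(4,3)
Op 6: place WN@(1,0)
Op 7: place WR@(1,1)
Op 8: place BR@(1,2)
Per-piece attacks for B:
  BR@(1,2): attacks (1,3) (1,1) (2,2) (3,2) (4,2) (0,2) [ray(0,1) blocked at (1,3); ray(0,-1) blocked at (1,1)]
  BQ@(1,3): attacks (1,4) (1,2) (2,3) (3,3) (4,3) (0,3) (2,4) (2,2) (3,1) (4,0) (0,4) (0,2) [ray(0,1) blocked at (1,4); ray(0,-1) blocked at (1,2); ray(1,0) blocked at (4,3)]
  BQ@(1,4): attacks (1,3) (2,4) (3,4) (4,4) (0,4) (2,3) (3,2) (4,1) (0,3) [ray(0,-1) blocked at (1,3)]
B attacks (1,0): no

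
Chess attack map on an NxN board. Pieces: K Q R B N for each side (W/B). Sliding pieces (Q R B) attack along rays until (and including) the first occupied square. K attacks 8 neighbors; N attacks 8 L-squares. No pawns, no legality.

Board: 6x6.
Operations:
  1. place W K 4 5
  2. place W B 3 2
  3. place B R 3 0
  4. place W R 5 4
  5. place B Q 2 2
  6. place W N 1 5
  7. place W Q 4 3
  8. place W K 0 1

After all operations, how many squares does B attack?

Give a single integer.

Op 1: place WK@(4,5)
Op 2: place WB@(3,2)
Op 3: place BR@(3,0)
Op 4: place WR@(5,4)
Op 5: place BQ@(2,2)
Op 6: place WN@(1,5)
Op 7: place WQ@(4,3)
Op 8: place WK@(0,1)
Per-piece attacks for B:
  BQ@(2,2): attacks (2,3) (2,4) (2,5) (2,1) (2,0) (3,2) (1,2) (0,2) (3,3) (4,4) (5,5) (3,1) (4,0) (1,3) (0,4) (1,1) (0,0) [ray(1,0) blocked at (3,2)]
  BR@(3,0): attacks (3,1) (3,2) (4,0) (5,0) (2,0) (1,0) (0,0) [ray(0,1) blocked at (3,2)]
Union (19 distinct): (0,0) (0,2) (0,4) (1,0) (1,1) (1,2) (1,3) (2,0) (2,1) (2,3) (2,4) (2,5) (3,1) (3,2) (3,3) (4,0) (4,4) (5,0) (5,5)

Answer: 19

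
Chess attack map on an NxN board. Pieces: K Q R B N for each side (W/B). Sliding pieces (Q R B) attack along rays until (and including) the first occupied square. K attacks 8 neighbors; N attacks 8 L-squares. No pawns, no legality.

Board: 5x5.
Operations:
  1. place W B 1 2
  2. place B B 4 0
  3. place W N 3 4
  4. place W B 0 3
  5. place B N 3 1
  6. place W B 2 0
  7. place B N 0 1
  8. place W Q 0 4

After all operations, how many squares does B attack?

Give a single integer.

Op 1: place WB@(1,2)
Op 2: place BB@(4,0)
Op 3: place WN@(3,4)
Op 4: place WB@(0,3)
Op 5: place BN@(3,1)
Op 6: place WB@(2,0)
Op 7: place BN@(0,1)
Op 8: place WQ@(0,4)
Per-piece attacks for B:
  BN@(0,1): attacks (1,3) (2,2) (2,0)
  BN@(3,1): attacks (4,3) (2,3) (1,2) (1,0)
  BB@(4,0): attacks (3,1) [ray(-1,1) blocked at (3,1)]
Union (8 distinct): (1,0) (1,2) (1,3) (2,0) (2,2) (2,3) (3,1) (4,3)

Answer: 8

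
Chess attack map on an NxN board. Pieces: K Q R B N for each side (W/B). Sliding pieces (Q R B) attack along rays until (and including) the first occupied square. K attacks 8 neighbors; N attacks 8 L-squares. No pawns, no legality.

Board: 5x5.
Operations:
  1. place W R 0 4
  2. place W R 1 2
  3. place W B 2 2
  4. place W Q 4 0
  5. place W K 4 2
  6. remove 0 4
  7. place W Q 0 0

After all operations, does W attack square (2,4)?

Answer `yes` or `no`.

Answer: no

Derivation:
Op 1: place WR@(0,4)
Op 2: place WR@(1,2)
Op 3: place WB@(2,2)
Op 4: place WQ@(4,0)
Op 5: place WK@(4,2)
Op 6: remove (0,4)
Op 7: place WQ@(0,0)
Per-piece attacks for W:
  WQ@(0,0): attacks (0,1) (0,2) (0,3) (0,4) (1,0) (2,0) (3,0) (4,0) (1,1) (2,2) [ray(1,0) blocked at (4,0); ray(1,1) blocked at (2,2)]
  WR@(1,2): attacks (1,3) (1,4) (1,1) (1,0) (2,2) (0,2) [ray(1,0) blocked at (2,2)]
  WB@(2,2): attacks (3,3) (4,4) (3,1) (4,0) (1,3) (0,4) (1,1) (0,0) [ray(1,-1) blocked at (4,0); ray(-1,-1) blocked at (0,0)]
  WQ@(4,0): attacks (4,1) (4,2) (3,0) (2,0) (1,0) (0,0) (3,1) (2,2) [ray(0,1) blocked at (4,2); ray(-1,0) blocked at (0,0); ray(-1,1) blocked at (2,2)]
  WK@(4,2): attacks (4,3) (4,1) (3,2) (3,3) (3,1)
W attacks (2,4): no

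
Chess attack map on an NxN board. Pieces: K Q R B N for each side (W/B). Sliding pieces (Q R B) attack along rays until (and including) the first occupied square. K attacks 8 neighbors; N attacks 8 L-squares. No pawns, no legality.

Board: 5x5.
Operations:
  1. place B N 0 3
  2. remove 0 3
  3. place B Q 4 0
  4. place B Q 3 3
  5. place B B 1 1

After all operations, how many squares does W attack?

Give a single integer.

Answer: 0

Derivation:
Op 1: place BN@(0,3)
Op 2: remove (0,3)
Op 3: place BQ@(4,0)
Op 4: place BQ@(3,3)
Op 5: place BB@(1,1)
Per-piece attacks for W:
Union (0 distinct): (none)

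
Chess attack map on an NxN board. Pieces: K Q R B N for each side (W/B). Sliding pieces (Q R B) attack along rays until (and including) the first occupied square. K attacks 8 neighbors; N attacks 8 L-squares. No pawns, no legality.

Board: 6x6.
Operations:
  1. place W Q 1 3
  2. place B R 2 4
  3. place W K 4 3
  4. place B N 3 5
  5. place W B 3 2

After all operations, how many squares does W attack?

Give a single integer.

Answer: 26

Derivation:
Op 1: place WQ@(1,3)
Op 2: place BR@(2,4)
Op 3: place WK@(4,3)
Op 4: place BN@(3,5)
Op 5: place WB@(3,2)
Per-piece attacks for W:
  WQ@(1,3): attacks (1,4) (1,5) (1,2) (1,1) (1,0) (2,3) (3,3) (4,3) (0,3) (2,4) (2,2) (3,1) (4,0) (0,4) (0,2) [ray(1,0) blocked at (4,3); ray(1,1) blocked at (2,4)]
  WB@(3,2): attacks (4,3) (4,1) (5,0) (2,3) (1,4) (0,5) (2,1) (1,0) [ray(1,1) blocked at (4,3)]
  WK@(4,3): attacks (4,4) (4,2) (5,3) (3,3) (5,4) (5,2) (3,4) (3,2)
Union (26 distinct): (0,2) (0,3) (0,4) (0,5) (1,0) (1,1) (1,2) (1,4) (1,5) (2,1) (2,2) (2,3) (2,4) (3,1) (3,2) (3,3) (3,4) (4,0) (4,1) (4,2) (4,3) (4,4) (5,0) (5,2) (5,3) (5,4)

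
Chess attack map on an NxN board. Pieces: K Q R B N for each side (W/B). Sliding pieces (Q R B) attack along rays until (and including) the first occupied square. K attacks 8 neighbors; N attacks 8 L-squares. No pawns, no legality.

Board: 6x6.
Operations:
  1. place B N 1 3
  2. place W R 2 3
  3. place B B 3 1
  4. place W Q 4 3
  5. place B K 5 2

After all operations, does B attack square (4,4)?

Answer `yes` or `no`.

Op 1: place BN@(1,3)
Op 2: place WR@(2,3)
Op 3: place BB@(3,1)
Op 4: place WQ@(4,3)
Op 5: place BK@(5,2)
Per-piece attacks for B:
  BN@(1,3): attacks (2,5) (3,4) (0,5) (2,1) (3,2) (0,1)
  BB@(3,1): attacks (4,2) (5,3) (4,0) (2,2) (1,3) (2,0) [ray(-1,1) blocked at (1,3)]
  BK@(5,2): attacks (5,3) (5,1) (4,2) (4,3) (4,1)
B attacks (4,4): no

Answer: no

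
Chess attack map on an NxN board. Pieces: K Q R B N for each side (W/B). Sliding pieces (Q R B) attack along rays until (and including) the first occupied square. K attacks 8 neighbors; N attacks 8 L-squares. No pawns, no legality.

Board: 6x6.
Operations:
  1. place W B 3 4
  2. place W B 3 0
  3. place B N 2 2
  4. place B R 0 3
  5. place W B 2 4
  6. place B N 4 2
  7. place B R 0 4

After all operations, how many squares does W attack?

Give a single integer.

Answer: 16

Derivation:
Op 1: place WB@(3,4)
Op 2: place WB@(3,0)
Op 3: place BN@(2,2)
Op 4: place BR@(0,3)
Op 5: place WB@(2,4)
Op 6: place BN@(4,2)
Op 7: place BR@(0,4)
Per-piece attacks for W:
  WB@(2,4): attacks (3,5) (3,3) (4,2) (1,5) (1,3) (0,2) [ray(1,-1) blocked at (4,2)]
  WB@(3,0): attacks (4,1) (5,2) (2,1) (1,2) (0,3) [ray(-1,1) blocked at (0,3)]
  WB@(3,4): attacks (4,5) (4,3) (5,2) (2,5) (2,3) (1,2) (0,1)
Union (16 distinct): (0,1) (0,2) (0,3) (1,2) (1,3) (1,5) (2,1) (2,3) (2,5) (3,3) (3,5) (4,1) (4,2) (4,3) (4,5) (5,2)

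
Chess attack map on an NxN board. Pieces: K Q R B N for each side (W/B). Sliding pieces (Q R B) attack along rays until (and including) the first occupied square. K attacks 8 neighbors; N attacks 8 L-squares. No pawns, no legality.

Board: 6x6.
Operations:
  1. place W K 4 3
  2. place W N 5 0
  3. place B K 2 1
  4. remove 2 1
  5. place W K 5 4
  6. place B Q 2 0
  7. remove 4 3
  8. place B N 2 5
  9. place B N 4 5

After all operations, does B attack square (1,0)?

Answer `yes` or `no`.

Answer: yes

Derivation:
Op 1: place WK@(4,3)
Op 2: place WN@(5,0)
Op 3: place BK@(2,1)
Op 4: remove (2,1)
Op 5: place WK@(5,4)
Op 6: place BQ@(2,0)
Op 7: remove (4,3)
Op 8: place BN@(2,5)
Op 9: place BN@(4,5)
Per-piece attacks for B:
  BQ@(2,0): attacks (2,1) (2,2) (2,3) (2,4) (2,5) (3,0) (4,0) (5,0) (1,0) (0,0) (3,1) (4,2) (5,3) (1,1) (0,2) [ray(0,1) blocked at (2,5); ray(1,0) blocked at (5,0)]
  BN@(2,5): attacks (3,3) (4,4) (1,3) (0,4)
  BN@(4,5): attacks (5,3) (3,3) (2,4)
B attacks (1,0): yes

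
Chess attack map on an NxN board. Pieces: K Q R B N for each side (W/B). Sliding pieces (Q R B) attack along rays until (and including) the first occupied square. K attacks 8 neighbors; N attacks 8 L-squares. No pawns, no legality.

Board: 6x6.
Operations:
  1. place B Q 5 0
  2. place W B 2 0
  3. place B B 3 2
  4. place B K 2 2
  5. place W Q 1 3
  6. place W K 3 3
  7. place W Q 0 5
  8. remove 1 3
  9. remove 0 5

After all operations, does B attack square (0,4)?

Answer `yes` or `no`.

Op 1: place BQ@(5,0)
Op 2: place WB@(2,0)
Op 3: place BB@(3,2)
Op 4: place BK@(2,2)
Op 5: place WQ@(1,3)
Op 6: place WK@(3,3)
Op 7: place WQ@(0,5)
Op 8: remove (1,3)
Op 9: remove (0,5)
Per-piece attacks for B:
  BK@(2,2): attacks (2,3) (2,1) (3,2) (1,2) (3,3) (3,1) (1,3) (1,1)
  BB@(3,2): attacks (4,3) (5,4) (4,1) (5,0) (2,3) (1,4) (0,5) (2,1) (1,0) [ray(1,-1) blocked at (5,0)]
  BQ@(5,0): attacks (5,1) (5,2) (5,3) (5,4) (5,5) (4,0) (3,0) (2,0) (4,1) (3,2) [ray(-1,0) blocked at (2,0); ray(-1,1) blocked at (3,2)]
B attacks (0,4): no

Answer: no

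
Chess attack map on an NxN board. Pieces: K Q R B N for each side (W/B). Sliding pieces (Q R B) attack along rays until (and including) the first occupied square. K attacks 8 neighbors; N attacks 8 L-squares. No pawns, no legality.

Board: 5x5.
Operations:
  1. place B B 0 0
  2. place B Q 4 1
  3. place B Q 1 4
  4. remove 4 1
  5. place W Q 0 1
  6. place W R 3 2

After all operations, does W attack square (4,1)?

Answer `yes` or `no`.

Answer: yes

Derivation:
Op 1: place BB@(0,0)
Op 2: place BQ@(4,1)
Op 3: place BQ@(1,4)
Op 4: remove (4,1)
Op 5: place WQ@(0,1)
Op 6: place WR@(3,2)
Per-piece attacks for W:
  WQ@(0,1): attacks (0,2) (0,3) (0,4) (0,0) (1,1) (2,1) (3,1) (4,1) (1,2) (2,3) (3,4) (1,0) [ray(0,-1) blocked at (0,0)]
  WR@(3,2): attacks (3,3) (3,4) (3,1) (3,0) (4,2) (2,2) (1,2) (0,2)
W attacks (4,1): yes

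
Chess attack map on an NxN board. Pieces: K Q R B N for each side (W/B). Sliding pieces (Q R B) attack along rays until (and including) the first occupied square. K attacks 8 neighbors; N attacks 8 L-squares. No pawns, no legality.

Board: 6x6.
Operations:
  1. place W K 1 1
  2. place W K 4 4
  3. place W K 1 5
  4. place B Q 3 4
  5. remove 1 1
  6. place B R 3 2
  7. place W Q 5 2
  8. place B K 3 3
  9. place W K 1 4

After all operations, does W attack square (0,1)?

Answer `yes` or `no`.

Op 1: place WK@(1,1)
Op 2: place WK@(4,4)
Op 3: place WK@(1,5)
Op 4: place BQ@(3,4)
Op 5: remove (1,1)
Op 6: place BR@(3,2)
Op 7: place WQ@(5,2)
Op 8: place BK@(3,3)
Op 9: place WK@(1,4)
Per-piece attacks for W:
  WK@(1,4): attacks (1,5) (1,3) (2,4) (0,4) (2,5) (2,3) (0,5) (0,3)
  WK@(1,5): attacks (1,4) (2,5) (0,5) (2,4) (0,4)
  WK@(4,4): attacks (4,5) (4,3) (5,4) (3,4) (5,5) (5,3) (3,5) (3,3)
  WQ@(5,2): attacks (5,3) (5,4) (5,5) (5,1) (5,0) (4,2) (3,2) (4,3) (3,4) (4,1) (3,0) [ray(-1,0) blocked at (3,2); ray(-1,1) blocked at (3,4)]
W attacks (0,1): no

Answer: no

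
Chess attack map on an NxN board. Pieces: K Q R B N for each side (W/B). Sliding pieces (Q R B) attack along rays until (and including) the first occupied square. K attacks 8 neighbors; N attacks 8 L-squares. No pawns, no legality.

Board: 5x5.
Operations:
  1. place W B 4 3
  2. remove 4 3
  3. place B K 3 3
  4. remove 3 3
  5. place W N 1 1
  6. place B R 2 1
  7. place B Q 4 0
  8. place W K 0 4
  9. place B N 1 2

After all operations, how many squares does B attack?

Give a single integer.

Answer: 16

Derivation:
Op 1: place WB@(4,3)
Op 2: remove (4,3)
Op 3: place BK@(3,3)
Op 4: remove (3,3)
Op 5: place WN@(1,1)
Op 6: place BR@(2,1)
Op 7: place BQ@(4,0)
Op 8: place WK@(0,4)
Op 9: place BN@(1,2)
Per-piece attacks for B:
  BN@(1,2): attacks (2,4) (3,3) (0,4) (2,0) (3,1) (0,0)
  BR@(2,1): attacks (2,2) (2,3) (2,4) (2,0) (3,1) (4,1) (1,1) [ray(-1,0) blocked at (1,1)]
  BQ@(4,0): attacks (4,1) (4,2) (4,3) (4,4) (3,0) (2,0) (1,0) (0,0) (3,1) (2,2) (1,3) (0,4) [ray(-1,1) blocked at (0,4)]
Union (16 distinct): (0,0) (0,4) (1,0) (1,1) (1,3) (2,0) (2,2) (2,3) (2,4) (3,0) (3,1) (3,3) (4,1) (4,2) (4,3) (4,4)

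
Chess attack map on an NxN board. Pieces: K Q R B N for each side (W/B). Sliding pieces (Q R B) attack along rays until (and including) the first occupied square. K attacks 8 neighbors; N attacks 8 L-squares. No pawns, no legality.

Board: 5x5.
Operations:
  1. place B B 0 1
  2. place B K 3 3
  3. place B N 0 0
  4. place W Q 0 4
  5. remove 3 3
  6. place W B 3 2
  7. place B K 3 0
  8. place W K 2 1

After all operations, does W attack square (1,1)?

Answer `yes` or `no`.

Op 1: place BB@(0,1)
Op 2: place BK@(3,3)
Op 3: place BN@(0,0)
Op 4: place WQ@(0,4)
Op 5: remove (3,3)
Op 6: place WB@(3,2)
Op 7: place BK@(3,0)
Op 8: place WK@(2,1)
Per-piece attacks for W:
  WQ@(0,4): attacks (0,3) (0,2) (0,1) (1,4) (2,4) (3,4) (4,4) (1,3) (2,2) (3,1) (4,0) [ray(0,-1) blocked at (0,1)]
  WK@(2,1): attacks (2,2) (2,0) (3,1) (1,1) (3,2) (3,0) (1,2) (1,0)
  WB@(3,2): attacks (4,3) (4,1) (2,3) (1,4) (2,1) [ray(-1,-1) blocked at (2,1)]
W attacks (1,1): yes

Answer: yes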